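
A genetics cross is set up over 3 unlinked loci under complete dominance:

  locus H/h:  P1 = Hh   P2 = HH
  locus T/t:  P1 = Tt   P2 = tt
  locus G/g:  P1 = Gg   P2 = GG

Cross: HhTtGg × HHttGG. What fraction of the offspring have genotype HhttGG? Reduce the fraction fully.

P(HhttGG) = 1/8

HhTtGg gametes: HTG×1, HTg×1, HtG×1, Htg×1, hTG×1, hTg×1, htG×1, htg×1
HHttGG gametes: HtG×8
HhTtGg×HHttGG grid (8·8=64): HHTtGG=8 HHTtGg=8 HHttGG=8 HHttGg=8 HhTtGG=8 HhTtGg=8 HhttGG=8 HhttGg=8
HhttGG hits 8/64; gcd=8; 8÷8/64÷8 = 1/8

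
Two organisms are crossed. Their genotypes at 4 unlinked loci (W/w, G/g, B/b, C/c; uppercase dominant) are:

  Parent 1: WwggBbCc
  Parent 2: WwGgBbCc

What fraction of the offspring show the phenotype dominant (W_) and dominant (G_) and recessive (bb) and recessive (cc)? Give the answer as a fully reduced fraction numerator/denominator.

WwggBbCc gametes: WgBC×2, WgBc×2, WgbC×2, Wgbc×2, wgBC×2, wgBc×2, wgbC×2, wgbc×2
WwGgBbCc gametes: WGBC×1, WGBc×1, WGbC×1, WGbc×1, WgBC×1, WgBc×1, WgbC×1, Wgbc×1, wGBC×1, wGBc×1, wGbC×1, wGbc×1, wgBC×1, wgBc×1, wgbC×1, wgbc×1
WwggBbCc×WwGgBbCc grid (16·16=256): WWGgBBCC=2 WWGgBBCc=4 WWGgBBcc=2 WWGgBbCC=4 WWGgBbCc=8 WWGgBbcc=4 WWGgbbCC=2 WWGgbbCc=4 WWGgbbcc=2 WWggBBCC=2 WWggBBCc=4 WWggBBcc=2 WWggBbCC=4 WWggBbCc=8 WWggBbcc=4 WWggbbCC=2 WWggbbCc=4 WWggbbcc=2 WwGgBBCC=4 WwGgBBCc=8 WwGgBBcc=4 WwGgBbCC=8 WwGgBbCc=16 WwGgBbcc=8 WwGgbbCC=4 WwGgbbCc=8 WwGgbbcc=4 WwggBBCC=4 WwggBBCc=8 WwggBBcc=4 WwggBbCC=8 WwggBbCc=16 WwggBbcc=8 WwggbbCC=4 WwggbbCc=8 Wwggbbcc=4 wwGgBBCC=2 wwGgBBCc=4 wwGgBBcc=2 wwGgBbCC=4 wwGgBbCc=8 wwGgBbcc=4 wwGgbbCC=2 wwGgbbCc=4 wwGgbbcc=2 wwggBBCC=2 wwggBBCc=4 wwggBBcc=2 wwggBbCC=4 wwggBbCc=8 wwggBbcc=4 wwggbbCC=2 wwggbbCc=4 wwggbbcc=2
W_ G_ bb cc hits 6/256; gcd=2; 6÷2/256÷2 = 3/128

P(W_ G_ bb cc) = 3/128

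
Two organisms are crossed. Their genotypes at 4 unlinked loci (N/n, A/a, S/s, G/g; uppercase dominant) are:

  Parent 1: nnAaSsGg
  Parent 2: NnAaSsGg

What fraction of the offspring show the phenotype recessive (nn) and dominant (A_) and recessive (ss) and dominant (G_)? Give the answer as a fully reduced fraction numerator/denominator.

P(nn A_ ss G_) = 9/128

nnAaSsGg gametes: nASG×2, nASg×2, nAsG×2, nAsg×2, naSG×2, naSg×2, nasG×2, nasg×2
NnAaSsGg gametes: NASG×1, NASg×1, NAsG×1, NAsg×1, NaSG×1, NaSg×1, NasG×1, Nasg×1, nASG×1, nASg×1, nAsG×1, nAsg×1, naSG×1, naSg×1, nasG×1, nasg×1
nnAaSsGg×NnAaSsGg grid (16·16=256): NnAASSGG=2 NnAASSGg=4 NnAASSgg=2 NnAASsGG=4 NnAASsGg=8 NnAASsgg=4 NnAAssGG=2 NnAAssGg=4 NnAAssgg=2 NnAaSSGG=4 NnAaSSGg=8 NnAaSSgg=4 NnAaSsGG=8 NnAaSsGg=16 NnAaSsgg=8 NnAassGG=4 NnAassGg=8 NnAassgg=4 NnaaSSGG=2 NnaaSSGg=4 NnaaSSgg=2 NnaaSsGG=4 NnaaSsGg=8 NnaaSsgg=4 NnaassGG=2 NnaassGg=4 Nnaassgg=2 nnAASSGG=2 nnAASSGg=4 nnAASSgg=2 nnAASsGG=4 nnAASsGg=8 nnAASsgg=4 nnAAssGG=2 nnAAssGg=4 nnAAssgg=2 nnAaSSGG=4 nnAaSSGg=8 nnAaSSgg=4 nnAaSsGG=8 nnAaSsGg=16 nnAaSsgg=8 nnAassGG=4 nnAassGg=8 nnAassgg=4 nnaaSSGG=2 nnaaSSGg=4 nnaaSSgg=2 nnaaSsGG=4 nnaaSsGg=8 nnaaSsgg=4 nnaassGG=2 nnaassGg=4 nnaassgg=2
nn A_ ss G_ hits 18/256; gcd=2; 18÷2/256÷2 = 9/128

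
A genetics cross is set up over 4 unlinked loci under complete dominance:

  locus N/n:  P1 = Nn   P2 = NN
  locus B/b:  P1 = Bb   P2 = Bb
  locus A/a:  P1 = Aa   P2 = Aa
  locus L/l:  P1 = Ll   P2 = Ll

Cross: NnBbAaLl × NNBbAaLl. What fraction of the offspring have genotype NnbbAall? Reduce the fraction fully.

P(NnbbAall) = 1/64

NnBbAaLl gametes: NBAL×1, NBAl×1, NBaL×1, NBal×1, NbAL×1, NbAl×1, NbaL×1, Nbal×1, nBAL×1, nBAl×1, nBaL×1, nBal×1, nbAL×1, nbAl×1, nbaL×1, nbal×1
NNBbAaLl gametes: NBAL×2, NBAl×2, NBaL×2, NBal×2, NbAL×2, NbAl×2, NbaL×2, Nbal×2
NnBbAaLl×NNBbAaLl grid (16·16=256): NNBBAALL=2 NNBBAALl=4 NNBBAAll=2 NNBBAaLL=4 NNBBAaLl=8 NNBBAall=4 NNBBaaLL=2 NNBBaaLl=4 NNBBaall=2 NNBbAALL=4 NNBbAALl=8 NNBbAAll=4 NNBbAaLL=8 NNBbAaLl=16 NNBbAall=8 NNBbaaLL=4 NNBbaaLl=8 NNBbaall=4 NNbbAALL=2 NNbbAALl=4 NNbbAAll=2 NNbbAaLL=4 NNbbAaLl=8 NNbbAall=4 NNbbaaLL=2 NNbbaaLl=4 NNbbaall=2 NnBBAALL=2 NnBBAALl=4 NnBBAAll=2 NnBBAaLL=4 NnBBAaLl=8 NnBBAall=4 NnBBaaLL=2 NnBBaaLl=4 NnBBaall=2 NnBbAALL=4 NnBbAALl=8 NnBbAAll=4 NnBbAaLL=8 NnBbAaLl=16 NnBbAall=8 NnBbaaLL=4 NnBbaaLl=8 NnBbaall=4 NnbbAALL=2 NnbbAALl=4 NnbbAAll=2 NnbbAaLL=4 NnbbAaLl=8 NnbbAall=4 NnbbaaLL=2 NnbbaaLl=4 Nnbbaall=2
NnbbAall hits 4/256; gcd=4; 4÷4/256÷4 = 1/64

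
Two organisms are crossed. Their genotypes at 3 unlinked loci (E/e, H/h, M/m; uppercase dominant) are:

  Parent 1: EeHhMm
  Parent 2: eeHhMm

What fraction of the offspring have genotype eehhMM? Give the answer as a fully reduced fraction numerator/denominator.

P(eehhMM) = 1/32

EeHhMm gametes: EHM×1, EHm×1, EhM×1, Ehm×1, eHM×1, eHm×1, ehM×1, ehm×1
eeHhMm gametes: eHM×2, eHm×2, ehM×2, ehm×2
EeHhMm×eeHhMm grid (8·8=64): EeHHMM=2 EeHHMm=4 EeHHmm=2 EeHhMM=4 EeHhMm=8 EeHhmm=4 EehhMM=2 EehhMm=4 Eehhmm=2 eeHHMM=2 eeHHMm=4 eeHHmm=2 eeHhMM=4 eeHhMm=8 eeHhmm=4 eehhMM=2 eehhMm=4 eehhmm=2
eehhMM hits 2/64; gcd=2; 2÷2/64÷2 = 1/32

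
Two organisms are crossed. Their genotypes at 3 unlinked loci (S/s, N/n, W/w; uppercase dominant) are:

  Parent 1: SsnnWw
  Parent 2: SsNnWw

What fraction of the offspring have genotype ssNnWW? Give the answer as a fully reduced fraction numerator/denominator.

SsnnWw gametes: SnW×2, Snw×2, snW×2, snw×2
SsNnWw gametes: SNW×1, SNw×1, SnW×1, Snw×1, sNW×1, sNw×1, snW×1, snw×1
SsnnWw×SsNnWw grid (8·8=64): SSNnWW=2 SSNnWw=4 SSNnww=2 SSnnWW=2 SSnnWw=4 SSnnww=2 SsNnWW=4 SsNnWw=8 SsNnww=4 SsnnWW=4 SsnnWw=8 Ssnnww=4 ssNnWW=2 ssNnWw=4 ssNnww=2 ssnnWW=2 ssnnWw=4 ssnnww=2
ssNnWW hits 2/64; gcd=2; 2÷2/64÷2 = 1/32

P(ssNnWW) = 1/32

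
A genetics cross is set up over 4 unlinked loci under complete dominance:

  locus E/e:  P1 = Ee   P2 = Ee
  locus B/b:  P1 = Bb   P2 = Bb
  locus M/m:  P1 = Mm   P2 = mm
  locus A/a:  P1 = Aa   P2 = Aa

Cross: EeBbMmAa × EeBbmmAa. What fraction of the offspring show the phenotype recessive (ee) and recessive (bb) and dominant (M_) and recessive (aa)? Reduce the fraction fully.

P(ee bb M_ aa) = 1/128

EeBbMmAa gametes: EBMA×1, EBMa×1, EBmA×1, EBma×1, EbMA×1, EbMa×1, EbmA×1, Ebma×1, eBMA×1, eBMa×1, eBmA×1, eBma×1, ebMA×1, ebMa×1, ebmA×1, ebma×1
EeBbmmAa gametes: EBmA×2, EBma×2, EbmA×2, Ebma×2, eBmA×2, eBma×2, ebmA×2, ebma×2
EeBbMmAa×EeBbmmAa grid (16·16=256): EEBBMmAA=2 EEBBMmAa=4 EEBBMmaa=2 EEBBmmAA=2 EEBBmmAa=4 EEBBmmaa=2 EEBbMmAA=4 EEBbMmAa=8 EEBbMmaa=4 EEBbmmAA=4 EEBbmmAa=8 EEBbmmaa=4 EEbbMmAA=2 EEbbMmAa=4 EEbbMmaa=2 EEbbmmAA=2 EEbbmmAa=4 EEbbmmaa=2 EeBBMmAA=4 EeBBMmAa=8 EeBBMmaa=4 EeBBmmAA=4 EeBBmmAa=8 EeBBmmaa=4 EeBbMmAA=8 EeBbMmAa=16 EeBbMmaa=8 EeBbmmAA=8 EeBbmmAa=16 EeBbmmaa=8 EebbMmAA=4 EebbMmAa=8 EebbMmaa=4 EebbmmAA=4 EebbmmAa=8 Eebbmmaa=4 eeBBMmAA=2 eeBBMmAa=4 eeBBMmaa=2 eeBBmmAA=2 eeBBmmAa=4 eeBBmmaa=2 eeBbMmAA=4 eeBbMmAa=8 eeBbMmaa=4 eeBbmmAA=4 eeBbmmAa=8 eeBbmmaa=4 eebbMmAA=2 eebbMmAa=4 eebbMmaa=2 eebbmmAA=2 eebbmmAa=4 eebbmmaa=2
ee bb M_ aa hits 2/256; gcd=2; 2÷2/256÷2 = 1/128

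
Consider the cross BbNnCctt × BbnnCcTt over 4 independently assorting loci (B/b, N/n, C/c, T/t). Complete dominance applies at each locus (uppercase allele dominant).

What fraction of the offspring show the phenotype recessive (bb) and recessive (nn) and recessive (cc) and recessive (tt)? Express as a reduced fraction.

P(bb nn cc tt) = 1/64

BbNnCctt gametes: BNCt×2, BNct×2, BnCt×2, Bnct×2, bNCt×2, bNct×2, bnCt×2, bnct×2
BbnnCcTt gametes: BnCT×2, BnCt×2, BncT×2, Bnct×2, bnCT×2, bnCt×2, bncT×2, bnct×2
BbNnCctt×BbnnCcTt grid (16·16=256): BBNnCCTt=4 BBNnCCtt=4 BBNnCcTt=8 BBNnCctt=8 BBNnccTt=4 BBNncctt=4 BBnnCCTt=4 BBnnCCtt=4 BBnnCcTt=8 BBnnCctt=8 BBnnccTt=4 BBnncctt=4 BbNnCCTt=8 BbNnCCtt=8 BbNnCcTt=16 BbNnCctt=16 BbNnccTt=8 BbNncctt=8 BbnnCCTt=8 BbnnCCtt=8 BbnnCcTt=16 BbnnCctt=16 BbnnccTt=8 Bbnncctt=8 bbNnCCTt=4 bbNnCCtt=4 bbNnCcTt=8 bbNnCctt=8 bbNnccTt=4 bbNncctt=4 bbnnCCTt=4 bbnnCCtt=4 bbnnCcTt=8 bbnnCctt=8 bbnnccTt=4 bbnncctt=4
bb nn cc tt hits 4/256; gcd=4; 4÷4/256÷4 = 1/64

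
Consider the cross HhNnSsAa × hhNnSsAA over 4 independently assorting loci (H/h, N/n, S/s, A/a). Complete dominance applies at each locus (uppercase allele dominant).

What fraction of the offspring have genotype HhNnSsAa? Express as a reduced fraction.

HhNnSsAa gametes: HNSA×1, HNSa×1, HNsA×1, HNsa×1, HnSA×1, HnSa×1, HnsA×1, Hnsa×1, hNSA×1, hNSa×1, hNsA×1, hNsa×1, hnSA×1, hnSa×1, hnsA×1, hnsa×1
hhNnSsAA gametes: hNSA×4, hNsA×4, hnSA×4, hnsA×4
HhNnSsAa×hhNnSsAA grid (16·16=256): HhNNSSAA=4 HhNNSSAa=4 HhNNSsAA=8 HhNNSsAa=8 HhNNssAA=4 HhNNssAa=4 HhNnSSAA=8 HhNnSSAa=8 HhNnSsAA=16 HhNnSsAa=16 HhNnssAA=8 HhNnssAa=8 HhnnSSAA=4 HhnnSSAa=4 HhnnSsAA=8 HhnnSsAa=8 HhnnssAA=4 HhnnssAa=4 hhNNSSAA=4 hhNNSSAa=4 hhNNSsAA=8 hhNNSsAa=8 hhNNssAA=4 hhNNssAa=4 hhNnSSAA=8 hhNnSSAa=8 hhNnSsAA=16 hhNnSsAa=16 hhNnssAA=8 hhNnssAa=8 hhnnSSAA=4 hhnnSSAa=4 hhnnSsAA=8 hhnnSsAa=8 hhnnssAA=4 hhnnssAa=4
HhNnSsAa hits 16/256; gcd=16; 16÷16/256÷16 = 1/16

P(HhNnSsAa) = 1/16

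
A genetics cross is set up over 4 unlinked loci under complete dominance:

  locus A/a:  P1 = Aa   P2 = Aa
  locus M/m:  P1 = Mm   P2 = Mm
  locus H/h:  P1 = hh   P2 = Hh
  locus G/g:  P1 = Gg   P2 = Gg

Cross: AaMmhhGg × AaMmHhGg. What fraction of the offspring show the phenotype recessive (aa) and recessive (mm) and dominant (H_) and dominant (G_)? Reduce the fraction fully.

AaMmhhGg gametes: AMhG×2, AMhg×2, AmhG×2, Amhg×2, aMhG×2, aMhg×2, amhG×2, amhg×2
AaMmHhGg gametes: AMHG×1, AMHg×1, AMhG×1, AMhg×1, AmHG×1, AmHg×1, AmhG×1, Amhg×1, aMHG×1, aMHg×1, aMhG×1, aMhg×1, amHG×1, amHg×1, amhG×1, amhg×1
AaMmhhGg×AaMmHhGg grid (16·16=256): AAMMHhGG=2 AAMMHhGg=4 AAMMHhgg=2 AAMMhhGG=2 AAMMhhGg=4 AAMMhhgg=2 AAMmHhGG=4 AAMmHhGg=8 AAMmHhgg=4 AAMmhhGG=4 AAMmhhGg=8 AAMmhhgg=4 AAmmHhGG=2 AAmmHhGg=4 AAmmHhgg=2 AAmmhhGG=2 AAmmhhGg=4 AAmmhhgg=2 AaMMHhGG=4 AaMMHhGg=8 AaMMHhgg=4 AaMMhhGG=4 AaMMhhGg=8 AaMMhhgg=4 AaMmHhGG=8 AaMmHhGg=16 AaMmHhgg=8 AaMmhhGG=8 AaMmhhGg=16 AaMmhhgg=8 AammHhGG=4 AammHhGg=8 AammHhgg=4 AammhhGG=4 AammhhGg=8 Aammhhgg=4 aaMMHhGG=2 aaMMHhGg=4 aaMMHhgg=2 aaMMhhGG=2 aaMMhhGg=4 aaMMhhgg=2 aaMmHhGG=4 aaMmHhGg=8 aaMmHhgg=4 aaMmhhGG=4 aaMmhhGg=8 aaMmhhgg=4 aammHhGG=2 aammHhGg=4 aammHhgg=2 aammhhGG=2 aammhhGg=4 aammhhgg=2
aa mm H_ G_ hits 6/256; gcd=2; 6÷2/256÷2 = 3/128

P(aa mm H_ G_) = 3/128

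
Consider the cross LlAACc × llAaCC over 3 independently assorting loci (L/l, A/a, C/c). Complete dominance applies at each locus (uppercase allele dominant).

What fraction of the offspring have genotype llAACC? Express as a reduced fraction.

LlAACc gametes: LAC×2, LAc×2, lAC×2, lAc×2
llAaCC gametes: lAC×4, laC×4
LlAACc×llAaCC grid (8·8=64): LlAACC=8 LlAACc=8 LlAaCC=8 LlAaCc=8 llAACC=8 llAACc=8 llAaCC=8 llAaCc=8
llAACC hits 8/64; gcd=8; 8÷8/64÷8 = 1/8

P(llAACC) = 1/8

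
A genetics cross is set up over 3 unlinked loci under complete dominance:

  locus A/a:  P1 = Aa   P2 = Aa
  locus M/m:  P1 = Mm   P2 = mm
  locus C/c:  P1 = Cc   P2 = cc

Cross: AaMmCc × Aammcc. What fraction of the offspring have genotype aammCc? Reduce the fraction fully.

P(aammCc) = 1/16

AaMmCc gametes: AMC×1, AMc×1, AmC×1, Amc×1, aMC×1, aMc×1, amC×1, amc×1
Aammcc gametes: Amc×4, amc×4
AaMmCc×Aammcc grid (8·8=64): AAMmCc=4 AAMmcc=4 AAmmCc=4 AAmmcc=4 AaMmCc=8 AaMmcc=8 AammCc=8 Aammcc=8 aaMmCc=4 aaMmcc=4 aammCc=4 aammcc=4
aammCc hits 4/64; gcd=4; 4÷4/64÷4 = 1/16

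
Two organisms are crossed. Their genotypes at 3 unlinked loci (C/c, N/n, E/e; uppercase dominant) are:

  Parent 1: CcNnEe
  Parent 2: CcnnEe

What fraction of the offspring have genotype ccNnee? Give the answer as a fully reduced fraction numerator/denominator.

P(ccNnee) = 1/32

CcNnEe gametes: CNE×1, CNe×1, CnE×1, Cne×1, cNE×1, cNe×1, cnE×1, cne×1
CcnnEe gametes: CnE×2, Cne×2, cnE×2, cne×2
CcNnEe×CcnnEe grid (8·8=64): CCNnEE=2 CCNnEe=4 CCNnee=2 CCnnEE=2 CCnnEe=4 CCnnee=2 CcNnEE=4 CcNnEe=8 CcNnee=4 CcnnEE=4 CcnnEe=8 Ccnnee=4 ccNnEE=2 ccNnEe=4 ccNnee=2 ccnnEE=2 ccnnEe=4 ccnnee=2
ccNnee hits 2/64; gcd=2; 2÷2/64÷2 = 1/32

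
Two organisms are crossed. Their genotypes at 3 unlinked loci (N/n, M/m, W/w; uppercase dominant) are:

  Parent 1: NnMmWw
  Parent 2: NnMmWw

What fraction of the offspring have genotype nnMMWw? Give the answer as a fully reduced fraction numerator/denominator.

P(nnMMWw) = 1/32

NnMmWw gametes: NMW×1, NMw×1, NmW×1, Nmw×1, nMW×1, nMw×1, nmW×1, nmw×1
NnMmWw gametes: NMW×1, NMw×1, NmW×1, Nmw×1, nMW×1, nMw×1, nmW×1, nmw×1
NnMmWw×NnMmWw grid (8·8=64): NNMMWW=1 NNMMWw=2 NNMMww=1 NNMmWW=2 NNMmWw=4 NNMmww=2 NNmmWW=1 NNmmWw=2 NNmmww=1 NnMMWW=2 NnMMWw=4 NnMMww=2 NnMmWW=4 NnMmWw=8 NnMmww=4 NnmmWW=2 NnmmWw=4 Nnmmww=2 nnMMWW=1 nnMMWw=2 nnMMww=1 nnMmWW=2 nnMmWw=4 nnMmww=2 nnmmWW=1 nnmmWw=2 nnmmww=1
nnMMWw hits 2/64; gcd=2; 2÷2/64÷2 = 1/32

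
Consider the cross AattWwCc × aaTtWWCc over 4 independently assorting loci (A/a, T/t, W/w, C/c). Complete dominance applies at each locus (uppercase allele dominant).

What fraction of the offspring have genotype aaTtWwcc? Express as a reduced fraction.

P(aaTtWwcc) = 1/32

AattWwCc gametes: AtWC×2, AtWc×2, AtwC×2, Atwc×2, atWC×2, atWc×2, atwC×2, atwc×2
aaTtWWCc gametes: aTWC×4, aTWc×4, atWC×4, atWc×4
AattWwCc×aaTtWWCc grid (16·16=256): AaTtWWCC=8 AaTtWWCc=16 AaTtWWcc=8 AaTtWwCC=8 AaTtWwCc=16 AaTtWwcc=8 AattWWCC=8 AattWWCc=16 AattWWcc=8 AattWwCC=8 AattWwCc=16 AattWwcc=8 aaTtWWCC=8 aaTtWWCc=16 aaTtWWcc=8 aaTtWwCC=8 aaTtWwCc=16 aaTtWwcc=8 aattWWCC=8 aattWWCc=16 aattWWcc=8 aattWwCC=8 aattWwCc=16 aattWwcc=8
aaTtWwcc hits 8/256; gcd=8; 8÷8/256÷8 = 1/32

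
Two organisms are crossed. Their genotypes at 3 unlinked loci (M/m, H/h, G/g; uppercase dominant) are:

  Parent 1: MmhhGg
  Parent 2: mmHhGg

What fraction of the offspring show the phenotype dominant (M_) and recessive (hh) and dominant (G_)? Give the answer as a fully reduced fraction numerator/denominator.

MmhhGg gametes: MhG×2, Mhg×2, mhG×2, mhg×2
mmHhGg gametes: mHG×2, mHg×2, mhG×2, mhg×2
MmhhGg×mmHhGg grid (8·8=64): MmHhGG=4 MmHhGg=8 MmHhgg=4 MmhhGG=4 MmhhGg=8 Mmhhgg=4 mmHhGG=4 mmHhGg=8 mmHhgg=4 mmhhGG=4 mmhhGg=8 mmhhgg=4
M_ hh G_ hits 12/64; gcd=4; 12÷4/64÷4 = 3/16

P(M_ hh G_) = 3/16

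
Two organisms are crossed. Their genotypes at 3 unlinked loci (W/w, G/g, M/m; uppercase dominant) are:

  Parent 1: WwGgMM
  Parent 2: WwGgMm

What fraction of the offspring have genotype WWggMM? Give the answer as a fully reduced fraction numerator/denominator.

WwGgMM gametes: WGM×2, WgM×2, wGM×2, wgM×2
WwGgMm gametes: WGM×1, WGm×1, WgM×1, Wgm×1, wGM×1, wGm×1, wgM×1, wgm×1
WwGgMM×WwGgMm grid (8·8=64): WWGGMM=2 WWGGMm=2 WWGgMM=4 WWGgMm=4 WWggMM=2 WWggMm=2 WwGGMM=4 WwGGMm=4 WwGgMM=8 WwGgMm=8 WwggMM=4 WwggMm=4 wwGGMM=2 wwGGMm=2 wwGgMM=4 wwGgMm=4 wwggMM=2 wwggMm=2
WWggMM hits 2/64; gcd=2; 2÷2/64÷2 = 1/32

P(WWggMM) = 1/32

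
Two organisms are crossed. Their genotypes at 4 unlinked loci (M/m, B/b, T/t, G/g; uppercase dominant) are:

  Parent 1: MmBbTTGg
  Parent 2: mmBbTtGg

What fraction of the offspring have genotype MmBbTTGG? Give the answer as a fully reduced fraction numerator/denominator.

P(MmBbTTGG) = 1/32

MmBbTTGg gametes: MBTG×2, MBTg×2, MbTG×2, MbTg×2, mBTG×2, mBTg×2, mbTG×2, mbTg×2
mmBbTtGg gametes: mBTG×2, mBTg×2, mBtG×2, mBtg×2, mbTG×2, mbTg×2, mbtG×2, mbtg×2
MmBbTTGg×mmBbTtGg grid (16·16=256): MmBBTTGG=4 MmBBTTGg=8 MmBBTTgg=4 MmBBTtGG=4 MmBBTtGg=8 MmBBTtgg=4 MmBbTTGG=8 MmBbTTGg=16 MmBbTTgg=8 MmBbTtGG=8 MmBbTtGg=16 MmBbTtgg=8 MmbbTTGG=4 MmbbTTGg=8 MmbbTTgg=4 MmbbTtGG=4 MmbbTtGg=8 MmbbTtgg=4 mmBBTTGG=4 mmBBTTGg=8 mmBBTTgg=4 mmBBTtGG=4 mmBBTtGg=8 mmBBTtgg=4 mmBbTTGG=8 mmBbTTGg=16 mmBbTTgg=8 mmBbTtGG=8 mmBbTtGg=16 mmBbTtgg=8 mmbbTTGG=4 mmbbTTGg=8 mmbbTTgg=4 mmbbTtGG=4 mmbbTtGg=8 mmbbTtgg=4
MmBbTTGG hits 8/256; gcd=8; 8÷8/256÷8 = 1/32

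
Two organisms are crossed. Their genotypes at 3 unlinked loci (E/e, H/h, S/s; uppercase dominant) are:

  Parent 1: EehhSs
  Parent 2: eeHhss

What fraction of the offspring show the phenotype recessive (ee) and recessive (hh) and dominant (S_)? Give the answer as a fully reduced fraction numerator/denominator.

EehhSs gametes: EhS×2, Ehs×2, ehS×2, ehs×2
eeHhss gametes: eHs×4, ehs×4
EehhSs×eeHhss grid (8·8=64): EeHhSs=8 EeHhss=8 EehhSs=8 Eehhss=8 eeHhSs=8 eeHhss=8 eehhSs=8 eehhss=8
ee hh S_ hits 8/64; gcd=8; 8÷8/64÷8 = 1/8

P(ee hh S_) = 1/8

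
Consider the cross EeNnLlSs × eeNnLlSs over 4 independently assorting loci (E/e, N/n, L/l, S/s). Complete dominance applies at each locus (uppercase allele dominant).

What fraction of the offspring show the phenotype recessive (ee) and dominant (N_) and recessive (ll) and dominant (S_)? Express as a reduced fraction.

P(ee N_ ll S_) = 9/128

EeNnLlSs gametes: ENLS×1, ENLs×1, ENlS×1, ENls×1, EnLS×1, EnLs×1, EnlS×1, Enls×1, eNLS×1, eNLs×1, eNlS×1, eNls×1, enLS×1, enLs×1, enlS×1, enls×1
eeNnLlSs gametes: eNLS×2, eNLs×2, eNlS×2, eNls×2, enLS×2, enLs×2, enlS×2, enls×2
EeNnLlSs×eeNnLlSs grid (16·16=256): EeNNLLSS=2 EeNNLLSs=4 EeNNLLss=2 EeNNLlSS=4 EeNNLlSs=8 EeNNLlss=4 EeNNllSS=2 EeNNllSs=4 EeNNllss=2 EeNnLLSS=4 EeNnLLSs=8 EeNnLLss=4 EeNnLlSS=8 EeNnLlSs=16 EeNnLlss=8 EeNnllSS=4 EeNnllSs=8 EeNnllss=4 EennLLSS=2 EennLLSs=4 EennLLss=2 EennLlSS=4 EennLlSs=8 EennLlss=4 EennllSS=2 EennllSs=4 Eennllss=2 eeNNLLSS=2 eeNNLLSs=4 eeNNLLss=2 eeNNLlSS=4 eeNNLlSs=8 eeNNLlss=4 eeNNllSS=2 eeNNllSs=4 eeNNllss=2 eeNnLLSS=4 eeNnLLSs=8 eeNnLLss=4 eeNnLlSS=8 eeNnLlSs=16 eeNnLlss=8 eeNnllSS=4 eeNnllSs=8 eeNnllss=4 eennLLSS=2 eennLLSs=4 eennLLss=2 eennLlSS=4 eennLlSs=8 eennLlss=4 eennllSS=2 eennllSs=4 eennllss=2
ee N_ ll S_ hits 18/256; gcd=2; 18÷2/256÷2 = 9/128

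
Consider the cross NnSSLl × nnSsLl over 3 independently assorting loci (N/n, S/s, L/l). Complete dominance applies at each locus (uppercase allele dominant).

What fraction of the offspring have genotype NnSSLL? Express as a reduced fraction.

NnSSLl gametes: NSL×2, NSl×2, nSL×2, nSl×2
nnSsLl gametes: nSL×2, nSl×2, nsL×2, nsl×2
NnSSLl×nnSsLl grid (8·8=64): NnSSLL=4 NnSSLl=8 NnSSll=4 NnSsLL=4 NnSsLl=8 NnSsll=4 nnSSLL=4 nnSSLl=8 nnSSll=4 nnSsLL=4 nnSsLl=8 nnSsll=4
NnSSLL hits 4/64; gcd=4; 4÷4/64÷4 = 1/16

P(NnSSLL) = 1/16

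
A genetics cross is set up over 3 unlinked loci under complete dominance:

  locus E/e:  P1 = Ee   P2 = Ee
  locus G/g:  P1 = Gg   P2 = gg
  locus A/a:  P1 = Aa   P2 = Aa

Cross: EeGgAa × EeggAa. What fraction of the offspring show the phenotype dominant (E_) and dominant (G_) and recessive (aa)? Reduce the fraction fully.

P(E_ G_ aa) = 3/32

EeGgAa gametes: EGA×1, EGa×1, EgA×1, Ega×1, eGA×1, eGa×1, egA×1, ega×1
EeggAa gametes: EgA×2, Ega×2, egA×2, ega×2
EeGgAa×EeggAa grid (8·8=64): EEGgAA=2 EEGgAa=4 EEGgaa=2 EEggAA=2 EEggAa=4 EEggaa=2 EeGgAA=4 EeGgAa=8 EeGgaa=4 EeggAA=4 EeggAa=8 Eeggaa=4 eeGgAA=2 eeGgAa=4 eeGgaa=2 eeggAA=2 eeggAa=4 eeggaa=2
E_ G_ aa hits 6/64; gcd=2; 6÷2/64÷2 = 3/32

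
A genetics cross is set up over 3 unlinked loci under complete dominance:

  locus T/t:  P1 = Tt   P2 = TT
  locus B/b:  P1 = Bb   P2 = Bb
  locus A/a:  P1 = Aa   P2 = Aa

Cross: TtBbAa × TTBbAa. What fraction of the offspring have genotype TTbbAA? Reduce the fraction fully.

TtBbAa gametes: TBA×1, TBa×1, TbA×1, Tba×1, tBA×1, tBa×1, tbA×1, tba×1
TTBbAa gametes: TBA×2, TBa×2, TbA×2, Tba×2
TtBbAa×TTBbAa grid (8·8=64): TTBBAA=2 TTBBAa=4 TTBBaa=2 TTBbAA=4 TTBbAa=8 TTBbaa=4 TTbbAA=2 TTbbAa=4 TTbbaa=2 TtBBAA=2 TtBBAa=4 TtBBaa=2 TtBbAA=4 TtBbAa=8 TtBbaa=4 TtbbAA=2 TtbbAa=4 Ttbbaa=2
TTbbAA hits 2/64; gcd=2; 2÷2/64÷2 = 1/32

P(TTbbAA) = 1/32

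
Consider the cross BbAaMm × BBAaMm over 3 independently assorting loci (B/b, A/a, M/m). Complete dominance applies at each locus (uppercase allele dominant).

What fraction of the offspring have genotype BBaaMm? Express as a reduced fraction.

BbAaMm gametes: BAM×1, BAm×1, BaM×1, Bam×1, bAM×1, bAm×1, baM×1, bam×1
BBAaMm gametes: BAM×2, BAm×2, BaM×2, Bam×2
BbAaMm×BBAaMm grid (8·8=64): BBAAMM=2 BBAAMm=4 BBAAmm=2 BBAaMM=4 BBAaMm=8 BBAamm=4 BBaaMM=2 BBaaMm=4 BBaamm=2 BbAAMM=2 BbAAMm=4 BbAAmm=2 BbAaMM=4 BbAaMm=8 BbAamm=4 BbaaMM=2 BbaaMm=4 Bbaamm=2
BBaaMm hits 4/64; gcd=4; 4÷4/64÷4 = 1/16

P(BBaaMm) = 1/16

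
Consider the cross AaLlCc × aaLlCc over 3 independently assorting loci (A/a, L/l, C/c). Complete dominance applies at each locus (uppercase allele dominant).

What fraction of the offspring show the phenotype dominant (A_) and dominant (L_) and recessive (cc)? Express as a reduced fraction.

AaLlCc gametes: ALC×1, ALc×1, AlC×1, Alc×1, aLC×1, aLc×1, alC×1, alc×1
aaLlCc gametes: aLC×2, aLc×2, alC×2, alc×2
AaLlCc×aaLlCc grid (8·8=64): AaLLCC=2 AaLLCc=4 AaLLcc=2 AaLlCC=4 AaLlCc=8 AaLlcc=4 AallCC=2 AallCc=4 Aallcc=2 aaLLCC=2 aaLLCc=4 aaLLcc=2 aaLlCC=4 aaLlCc=8 aaLlcc=4 aallCC=2 aallCc=4 aallcc=2
A_ L_ cc hits 6/64; gcd=2; 6÷2/64÷2 = 3/32

P(A_ L_ cc) = 3/32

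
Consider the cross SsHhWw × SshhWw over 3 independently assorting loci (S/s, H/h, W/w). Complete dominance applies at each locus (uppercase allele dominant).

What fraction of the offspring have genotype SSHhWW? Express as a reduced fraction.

SsHhWw gametes: SHW×1, SHw×1, ShW×1, Shw×1, sHW×1, sHw×1, shW×1, shw×1
SshhWw gametes: ShW×2, Shw×2, shW×2, shw×2
SsHhWw×SshhWw grid (8·8=64): SSHhWW=2 SSHhWw=4 SSHhww=2 SShhWW=2 SShhWw=4 SShhww=2 SsHhWW=4 SsHhWw=8 SsHhww=4 SshhWW=4 SshhWw=8 Sshhww=4 ssHhWW=2 ssHhWw=4 ssHhww=2 sshhWW=2 sshhWw=4 sshhww=2
SSHhWW hits 2/64; gcd=2; 2÷2/64÷2 = 1/32

P(SSHhWW) = 1/32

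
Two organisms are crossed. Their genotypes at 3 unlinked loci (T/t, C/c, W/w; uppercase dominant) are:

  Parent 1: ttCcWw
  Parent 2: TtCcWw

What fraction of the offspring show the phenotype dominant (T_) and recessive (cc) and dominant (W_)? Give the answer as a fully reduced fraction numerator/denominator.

P(T_ cc W_) = 3/32

ttCcWw gametes: tCW×2, tCw×2, tcW×2, tcw×2
TtCcWw gametes: TCW×1, TCw×1, TcW×1, Tcw×1, tCW×1, tCw×1, tcW×1, tcw×1
ttCcWw×TtCcWw grid (8·8=64): TtCCWW=2 TtCCWw=4 TtCCww=2 TtCcWW=4 TtCcWw=8 TtCcww=4 TtccWW=2 TtccWw=4 Ttccww=2 ttCCWW=2 ttCCWw=4 ttCCww=2 ttCcWW=4 ttCcWw=8 ttCcww=4 ttccWW=2 ttccWw=4 ttccww=2
T_ cc W_ hits 6/64; gcd=2; 6÷2/64÷2 = 3/32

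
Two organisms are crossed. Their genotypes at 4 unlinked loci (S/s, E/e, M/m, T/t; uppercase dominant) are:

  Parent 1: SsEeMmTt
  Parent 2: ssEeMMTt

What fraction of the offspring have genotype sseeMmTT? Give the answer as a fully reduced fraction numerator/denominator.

P(sseeMmTT) = 1/64

SsEeMmTt gametes: SEMT×1, SEMt×1, SEmT×1, SEmt×1, SeMT×1, SeMt×1, SemT×1, Semt×1, sEMT×1, sEMt×1, sEmT×1, sEmt×1, seMT×1, seMt×1, semT×1, semt×1
ssEeMMTt gametes: sEMT×4, sEMt×4, seMT×4, seMt×4
SsEeMmTt×ssEeMMTt grid (16·16=256): SsEEMMTT=4 SsEEMMTt=8 SsEEMMtt=4 SsEEMmTT=4 SsEEMmTt=8 SsEEMmtt=4 SsEeMMTT=8 SsEeMMTt=16 SsEeMMtt=8 SsEeMmTT=8 SsEeMmTt=16 SsEeMmtt=8 SseeMMTT=4 SseeMMTt=8 SseeMMtt=4 SseeMmTT=4 SseeMmTt=8 SseeMmtt=4 ssEEMMTT=4 ssEEMMTt=8 ssEEMMtt=4 ssEEMmTT=4 ssEEMmTt=8 ssEEMmtt=4 ssEeMMTT=8 ssEeMMTt=16 ssEeMMtt=8 ssEeMmTT=8 ssEeMmTt=16 ssEeMmtt=8 sseeMMTT=4 sseeMMTt=8 sseeMMtt=4 sseeMmTT=4 sseeMmTt=8 sseeMmtt=4
sseeMmTT hits 4/256; gcd=4; 4÷4/256÷4 = 1/64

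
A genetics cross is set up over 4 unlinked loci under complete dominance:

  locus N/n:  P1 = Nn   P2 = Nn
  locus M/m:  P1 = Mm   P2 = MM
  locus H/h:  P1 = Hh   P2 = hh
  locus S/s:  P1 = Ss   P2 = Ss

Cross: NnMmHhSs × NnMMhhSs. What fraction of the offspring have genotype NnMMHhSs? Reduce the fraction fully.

NnMmHhSs gametes: NMHS×1, NMHs×1, NMhS×1, NMhs×1, NmHS×1, NmHs×1, NmhS×1, Nmhs×1, nMHS×1, nMHs×1, nMhS×1, nMhs×1, nmHS×1, nmHs×1, nmhS×1, nmhs×1
NnMMhhSs gametes: NMhS×4, NMhs×4, nMhS×4, nMhs×4
NnMmHhSs×NnMMhhSs grid (16·16=256): NNMMHhSS=4 NNMMHhSs=8 NNMMHhss=4 NNMMhhSS=4 NNMMhhSs=8 NNMMhhss=4 NNMmHhSS=4 NNMmHhSs=8 NNMmHhss=4 NNMmhhSS=4 NNMmhhSs=8 NNMmhhss=4 NnMMHhSS=8 NnMMHhSs=16 NnMMHhss=8 NnMMhhSS=8 NnMMhhSs=16 NnMMhhss=8 NnMmHhSS=8 NnMmHhSs=16 NnMmHhss=8 NnMmhhSS=8 NnMmhhSs=16 NnMmhhss=8 nnMMHhSS=4 nnMMHhSs=8 nnMMHhss=4 nnMMhhSS=4 nnMMhhSs=8 nnMMhhss=4 nnMmHhSS=4 nnMmHhSs=8 nnMmHhss=4 nnMmhhSS=4 nnMmhhSs=8 nnMmhhss=4
NnMMHhSs hits 16/256; gcd=16; 16÷16/256÷16 = 1/16

P(NnMMHhSs) = 1/16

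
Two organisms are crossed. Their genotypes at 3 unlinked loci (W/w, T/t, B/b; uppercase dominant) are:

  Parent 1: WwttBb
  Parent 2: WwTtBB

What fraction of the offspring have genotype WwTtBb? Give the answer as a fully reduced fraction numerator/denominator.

P(WwTtBb) = 1/8

WwttBb gametes: WtB×2, Wtb×2, wtB×2, wtb×2
WwTtBB gametes: WTB×2, WtB×2, wTB×2, wtB×2
WwttBb×WwTtBB grid (8·8=64): WWTtBB=4 WWTtBb=4 WWttBB=4 WWttBb=4 WwTtBB=8 WwTtBb=8 WwttBB=8 WwttBb=8 wwTtBB=4 wwTtBb=4 wwttBB=4 wwttBb=4
WwTtBb hits 8/64; gcd=8; 8÷8/64÷8 = 1/8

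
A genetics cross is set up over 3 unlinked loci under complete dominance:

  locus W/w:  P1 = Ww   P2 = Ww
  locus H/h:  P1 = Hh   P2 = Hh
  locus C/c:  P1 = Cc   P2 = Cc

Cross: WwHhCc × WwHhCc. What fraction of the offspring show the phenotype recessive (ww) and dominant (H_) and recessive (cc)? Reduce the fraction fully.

P(ww H_ cc) = 3/64

WwHhCc gametes: WHC×1, WHc×1, WhC×1, Whc×1, wHC×1, wHc×1, whC×1, whc×1
WwHhCc gametes: WHC×1, WHc×1, WhC×1, Whc×1, wHC×1, wHc×1, whC×1, whc×1
WwHhCc×WwHhCc grid (8·8=64): WWHHCC=1 WWHHCc=2 WWHHcc=1 WWHhCC=2 WWHhCc=4 WWHhcc=2 WWhhCC=1 WWhhCc=2 WWhhcc=1 WwHHCC=2 WwHHCc=4 WwHHcc=2 WwHhCC=4 WwHhCc=8 WwHhcc=4 WwhhCC=2 WwhhCc=4 Wwhhcc=2 wwHHCC=1 wwHHCc=2 wwHHcc=1 wwHhCC=2 wwHhCc=4 wwHhcc=2 wwhhCC=1 wwhhCc=2 wwhhcc=1
ww H_ cc hits 3/64; gcd=1; 3÷1/64÷1 = 3/64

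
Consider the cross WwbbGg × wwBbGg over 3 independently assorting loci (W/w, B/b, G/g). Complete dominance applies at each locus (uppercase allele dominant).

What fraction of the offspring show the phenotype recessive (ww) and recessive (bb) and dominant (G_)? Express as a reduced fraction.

WwbbGg gametes: WbG×2, Wbg×2, wbG×2, wbg×2
wwBbGg gametes: wBG×2, wBg×2, wbG×2, wbg×2
WwbbGg×wwBbGg grid (8·8=64): WwBbGG=4 WwBbGg=8 WwBbgg=4 WwbbGG=4 WwbbGg=8 Wwbbgg=4 wwBbGG=4 wwBbGg=8 wwBbgg=4 wwbbGG=4 wwbbGg=8 wwbbgg=4
ww bb G_ hits 12/64; gcd=4; 12÷4/64÷4 = 3/16

P(ww bb G_) = 3/16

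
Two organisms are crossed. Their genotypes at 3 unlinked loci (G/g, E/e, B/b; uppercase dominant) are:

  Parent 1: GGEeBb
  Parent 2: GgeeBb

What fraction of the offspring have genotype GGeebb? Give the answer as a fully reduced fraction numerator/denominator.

GGEeBb gametes: GEB×2, GEb×2, GeB×2, Geb×2
GgeeBb gametes: GeB×2, Geb×2, geB×2, geb×2
GGEeBb×GgeeBb grid (8·8=64): GGEeBB=4 GGEeBb=8 GGEebb=4 GGeeBB=4 GGeeBb=8 GGeebb=4 GgEeBB=4 GgEeBb=8 GgEebb=4 GgeeBB=4 GgeeBb=8 Ggeebb=4
GGeebb hits 4/64; gcd=4; 4÷4/64÷4 = 1/16

P(GGeebb) = 1/16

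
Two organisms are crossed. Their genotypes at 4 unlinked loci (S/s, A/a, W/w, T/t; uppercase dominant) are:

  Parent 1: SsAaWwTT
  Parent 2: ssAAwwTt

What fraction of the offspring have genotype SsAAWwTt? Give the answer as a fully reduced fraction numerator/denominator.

SsAaWwTT gametes: SAWT×2, SAwT×2, SaWT×2, SawT×2, sAWT×2, sAwT×2, saWT×2, sawT×2
ssAAwwTt gametes: sAwT×8, sAwt×8
SsAaWwTT×ssAAwwTt grid (16·16=256): SsAAWwTT=16 SsAAWwTt=16 SsAAwwTT=16 SsAAwwTt=16 SsAaWwTT=16 SsAaWwTt=16 SsAawwTT=16 SsAawwTt=16 ssAAWwTT=16 ssAAWwTt=16 ssAAwwTT=16 ssAAwwTt=16 ssAaWwTT=16 ssAaWwTt=16 ssAawwTT=16 ssAawwTt=16
SsAAWwTt hits 16/256; gcd=16; 16÷16/256÷16 = 1/16

P(SsAAWwTt) = 1/16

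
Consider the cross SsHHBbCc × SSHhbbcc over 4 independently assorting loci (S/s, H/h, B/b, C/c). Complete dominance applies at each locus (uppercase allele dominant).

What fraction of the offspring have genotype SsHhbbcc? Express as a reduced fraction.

P(SsHhbbcc) = 1/16

SsHHBbCc gametes: SHBC×2, SHBc×2, SHbC×2, SHbc×2, sHBC×2, sHBc×2, sHbC×2, sHbc×2
SSHhbbcc gametes: SHbc×8, Shbc×8
SsHHBbCc×SSHhbbcc grid (16·16=256): SSHHBbCc=16 SSHHBbcc=16 SSHHbbCc=16 SSHHbbcc=16 SSHhBbCc=16 SSHhBbcc=16 SSHhbbCc=16 SSHhbbcc=16 SsHHBbCc=16 SsHHBbcc=16 SsHHbbCc=16 SsHHbbcc=16 SsHhBbCc=16 SsHhBbcc=16 SsHhbbCc=16 SsHhbbcc=16
SsHhbbcc hits 16/256; gcd=16; 16÷16/256÷16 = 1/16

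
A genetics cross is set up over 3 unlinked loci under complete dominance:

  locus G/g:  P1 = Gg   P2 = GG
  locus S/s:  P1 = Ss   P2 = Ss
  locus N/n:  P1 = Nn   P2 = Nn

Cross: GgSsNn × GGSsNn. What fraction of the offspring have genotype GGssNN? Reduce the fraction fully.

P(GGssNN) = 1/32

GgSsNn gametes: GSN×1, GSn×1, GsN×1, Gsn×1, gSN×1, gSn×1, gsN×1, gsn×1
GGSsNn gametes: GSN×2, GSn×2, GsN×2, Gsn×2
GgSsNn×GGSsNn grid (8·8=64): GGSSNN=2 GGSSNn=4 GGSSnn=2 GGSsNN=4 GGSsNn=8 GGSsnn=4 GGssNN=2 GGssNn=4 GGssnn=2 GgSSNN=2 GgSSNn=4 GgSSnn=2 GgSsNN=4 GgSsNn=8 GgSsnn=4 GgssNN=2 GgssNn=4 Ggssnn=2
GGssNN hits 2/64; gcd=2; 2÷2/64÷2 = 1/32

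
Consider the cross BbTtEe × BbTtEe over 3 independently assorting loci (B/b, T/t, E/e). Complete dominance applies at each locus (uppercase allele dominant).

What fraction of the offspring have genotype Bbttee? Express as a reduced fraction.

P(Bbttee) = 1/32

BbTtEe gametes: BTE×1, BTe×1, BtE×1, Bte×1, bTE×1, bTe×1, btE×1, bte×1
BbTtEe gametes: BTE×1, BTe×1, BtE×1, Bte×1, bTE×1, bTe×1, btE×1, bte×1
BbTtEe×BbTtEe grid (8·8=64): BBTTEE=1 BBTTEe=2 BBTTee=1 BBTtEE=2 BBTtEe=4 BBTtee=2 BBttEE=1 BBttEe=2 BBttee=1 BbTTEE=2 BbTTEe=4 BbTTee=2 BbTtEE=4 BbTtEe=8 BbTtee=4 BbttEE=2 BbttEe=4 Bbttee=2 bbTTEE=1 bbTTEe=2 bbTTee=1 bbTtEE=2 bbTtEe=4 bbTtee=2 bbttEE=1 bbttEe=2 bbttee=1
Bbttee hits 2/64; gcd=2; 2÷2/64÷2 = 1/32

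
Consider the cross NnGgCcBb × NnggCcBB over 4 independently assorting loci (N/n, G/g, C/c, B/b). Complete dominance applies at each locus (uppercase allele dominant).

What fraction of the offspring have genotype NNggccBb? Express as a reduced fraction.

P(NNggccBb) = 1/64

NnGgCcBb gametes: NGCB×1, NGCb×1, NGcB×1, NGcb×1, NgCB×1, NgCb×1, NgcB×1, Ngcb×1, nGCB×1, nGCb×1, nGcB×1, nGcb×1, ngCB×1, ngCb×1, ngcB×1, ngcb×1
NnggCcBB gametes: NgCB×4, NgcB×4, ngCB×4, ngcB×4
NnGgCcBb×NnggCcBB grid (16·16=256): NNGgCCBB=4 NNGgCCBb=4 NNGgCcBB=8 NNGgCcBb=8 NNGgccBB=4 NNGgccBb=4 NNggCCBB=4 NNggCCBb=4 NNggCcBB=8 NNggCcBb=8 NNggccBB=4 NNggccBb=4 NnGgCCBB=8 NnGgCCBb=8 NnGgCcBB=16 NnGgCcBb=16 NnGgccBB=8 NnGgccBb=8 NnggCCBB=8 NnggCCBb=8 NnggCcBB=16 NnggCcBb=16 NnggccBB=8 NnggccBb=8 nnGgCCBB=4 nnGgCCBb=4 nnGgCcBB=8 nnGgCcBb=8 nnGgccBB=4 nnGgccBb=4 nnggCCBB=4 nnggCCBb=4 nnggCcBB=8 nnggCcBb=8 nnggccBB=4 nnggccBb=4
NNggccBb hits 4/256; gcd=4; 4÷4/256÷4 = 1/64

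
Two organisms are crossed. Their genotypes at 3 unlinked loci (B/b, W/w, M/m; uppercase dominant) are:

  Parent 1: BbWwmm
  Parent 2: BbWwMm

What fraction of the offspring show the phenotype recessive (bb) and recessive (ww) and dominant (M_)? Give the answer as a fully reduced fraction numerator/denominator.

BbWwmm gametes: BWm×2, Bwm×2, bWm×2, bwm×2
BbWwMm gametes: BWM×1, BWm×1, BwM×1, Bwm×1, bWM×1, bWm×1, bwM×1, bwm×1
BbWwmm×BbWwMm grid (8·8=64): BBWWMm=2 BBWWmm=2 BBWwMm=4 BBWwmm=4 BBwwMm=2 BBwwmm=2 BbWWMm=4 BbWWmm=4 BbWwMm=8 BbWwmm=8 BbwwMm=4 Bbwwmm=4 bbWWMm=2 bbWWmm=2 bbWwMm=4 bbWwmm=4 bbwwMm=2 bbwwmm=2
bb ww M_ hits 2/64; gcd=2; 2÷2/64÷2 = 1/32

P(bb ww M_) = 1/32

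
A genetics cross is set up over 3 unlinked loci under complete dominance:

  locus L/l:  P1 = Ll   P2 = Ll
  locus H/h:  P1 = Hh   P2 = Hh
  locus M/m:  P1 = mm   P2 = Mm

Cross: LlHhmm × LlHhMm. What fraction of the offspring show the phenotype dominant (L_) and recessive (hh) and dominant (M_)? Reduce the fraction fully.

LlHhmm gametes: LHm×2, Lhm×2, lHm×2, lhm×2
LlHhMm gametes: LHM×1, LHm×1, LhM×1, Lhm×1, lHM×1, lHm×1, lhM×1, lhm×1
LlHhmm×LlHhMm grid (8·8=64): LLHHMm=2 LLHHmm=2 LLHhMm=4 LLHhmm=4 LLhhMm=2 LLhhmm=2 LlHHMm=4 LlHHmm=4 LlHhMm=8 LlHhmm=8 LlhhMm=4 Llhhmm=4 llHHMm=2 llHHmm=2 llHhMm=4 llHhmm=4 llhhMm=2 llhhmm=2
L_ hh M_ hits 6/64; gcd=2; 6÷2/64÷2 = 3/32

P(L_ hh M_) = 3/32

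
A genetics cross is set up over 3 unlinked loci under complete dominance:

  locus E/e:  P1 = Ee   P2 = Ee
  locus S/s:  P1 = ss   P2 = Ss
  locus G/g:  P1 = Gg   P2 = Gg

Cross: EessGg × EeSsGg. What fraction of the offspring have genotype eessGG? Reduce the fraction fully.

P(eessGG) = 1/32

EessGg gametes: EsG×2, Esg×2, esG×2, esg×2
EeSsGg gametes: ESG×1, ESg×1, EsG×1, Esg×1, eSG×1, eSg×1, esG×1, esg×1
EessGg×EeSsGg grid (8·8=64): EESsGG=2 EESsGg=4 EESsgg=2 EEssGG=2 EEssGg=4 EEssgg=2 EeSsGG=4 EeSsGg=8 EeSsgg=4 EessGG=4 EessGg=8 Eessgg=4 eeSsGG=2 eeSsGg=4 eeSsgg=2 eessGG=2 eessGg=4 eessgg=2
eessGG hits 2/64; gcd=2; 2÷2/64÷2 = 1/32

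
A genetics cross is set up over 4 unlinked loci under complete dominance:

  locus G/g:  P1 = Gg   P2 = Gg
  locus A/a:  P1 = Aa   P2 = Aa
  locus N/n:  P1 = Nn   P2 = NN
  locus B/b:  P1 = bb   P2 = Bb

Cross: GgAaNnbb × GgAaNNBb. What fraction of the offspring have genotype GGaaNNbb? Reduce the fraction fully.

GgAaNnbb gametes: GANb×2, GAnb×2, GaNb×2, Ganb×2, gANb×2, gAnb×2, gaNb×2, ganb×2
GgAaNNBb gametes: GANB×2, GANb×2, GaNB×2, GaNb×2, gANB×2, gANb×2, gaNB×2, gaNb×2
GgAaNnbb×GgAaNNBb grid (16·16=256): GGAANNBb=4 GGAANNbb=4 GGAANnBb=4 GGAANnbb=4 GGAaNNBb=8 GGAaNNbb=8 GGAaNnBb=8 GGAaNnbb=8 GGaaNNBb=4 GGaaNNbb=4 GGaaNnBb=4 GGaaNnbb=4 GgAANNBb=8 GgAANNbb=8 GgAANnBb=8 GgAANnbb=8 GgAaNNBb=16 GgAaNNbb=16 GgAaNnBb=16 GgAaNnbb=16 GgaaNNBb=8 GgaaNNbb=8 GgaaNnBb=8 GgaaNnbb=8 ggAANNBb=4 ggAANNbb=4 ggAANnBb=4 ggAANnbb=4 ggAaNNBb=8 ggAaNNbb=8 ggAaNnBb=8 ggAaNnbb=8 ggaaNNBb=4 ggaaNNbb=4 ggaaNnBb=4 ggaaNnbb=4
GGaaNNbb hits 4/256; gcd=4; 4÷4/256÷4 = 1/64

P(GGaaNNbb) = 1/64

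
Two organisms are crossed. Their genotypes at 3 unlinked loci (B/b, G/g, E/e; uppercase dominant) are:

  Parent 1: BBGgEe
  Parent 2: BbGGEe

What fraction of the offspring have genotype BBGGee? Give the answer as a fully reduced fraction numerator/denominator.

P(BBGGee) = 1/16

BBGgEe gametes: BGE×2, BGe×2, BgE×2, Bge×2
BbGGEe gametes: BGE×2, BGe×2, bGE×2, bGe×2
BBGgEe×BbGGEe grid (8·8=64): BBGGEE=4 BBGGEe=8 BBGGee=4 BBGgEE=4 BBGgEe=8 BBGgee=4 BbGGEE=4 BbGGEe=8 BbGGee=4 BbGgEE=4 BbGgEe=8 BbGgee=4
BBGGee hits 4/64; gcd=4; 4÷4/64÷4 = 1/16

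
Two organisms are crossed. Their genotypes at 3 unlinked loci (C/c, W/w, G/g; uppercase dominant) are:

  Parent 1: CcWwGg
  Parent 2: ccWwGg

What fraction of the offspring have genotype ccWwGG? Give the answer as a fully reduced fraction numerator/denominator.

CcWwGg gametes: CWG×1, CWg×1, CwG×1, Cwg×1, cWG×1, cWg×1, cwG×1, cwg×1
ccWwGg gametes: cWG×2, cWg×2, cwG×2, cwg×2
CcWwGg×ccWwGg grid (8·8=64): CcWWGG=2 CcWWGg=4 CcWWgg=2 CcWwGG=4 CcWwGg=8 CcWwgg=4 CcwwGG=2 CcwwGg=4 Ccwwgg=2 ccWWGG=2 ccWWGg=4 ccWWgg=2 ccWwGG=4 ccWwGg=8 ccWwgg=4 ccwwGG=2 ccwwGg=4 ccwwgg=2
ccWwGG hits 4/64; gcd=4; 4÷4/64÷4 = 1/16

P(ccWwGG) = 1/16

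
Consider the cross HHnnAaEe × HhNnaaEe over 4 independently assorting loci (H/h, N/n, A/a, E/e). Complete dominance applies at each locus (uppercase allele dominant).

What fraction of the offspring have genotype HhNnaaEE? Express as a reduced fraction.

HHnnAaEe gametes: HnAE×4, HnAe×4, HnaE×4, Hnae×4
HhNnaaEe gametes: HNaE×2, HNae×2, HnaE×2, Hnae×2, hNaE×2, hNae×2, hnaE×2, hnae×2
HHnnAaEe×HhNnaaEe grid (16·16=256): HHNnAaEE=8 HHNnAaEe=16 HHNnAaee=8 HHNnaaEE=8 HHNnaaEe=16 HHNnaaee=8 HHnnAaEE=8 HHnnAaEe=16 HHnnAaee=8 HHnnaaEE=8 HHnnaaEe=16 HHnnaaee=8 HhNnAaEE=8 HhNnAaEe=16 HhNnAaee=8 HhNnaaEE=8 HhNnaaEe=16 HhNnaaee=8 HhnnAaEE=8 HhnnAaEe=16 HhnnAaee=8 HhnnaaEE=8 HhnnaaEe=16 Hhnnaaee=8
HhNnaaEE hits 8/256; gcd=8; 8÷8/256÷8 = 1/32

P(HhNnaaEE) = 1/32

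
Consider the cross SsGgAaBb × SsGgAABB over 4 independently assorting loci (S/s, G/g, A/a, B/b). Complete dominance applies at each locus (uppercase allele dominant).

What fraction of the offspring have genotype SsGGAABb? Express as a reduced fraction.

SsGgAaBb gametes: SGAB×1, SGAb×1, SGaB×1, SGab×1, SgAB×1, SgAb×1, SgaB×1, Sgab×1, sGAB×1, sGAb×1, sGaB×1, sGab×1, sgAB×1, sgAb×1, sgaB×1, sgab×1
SsGgAABB gametes: SGAB×4, SgAB×4, sGAB×4, sgAB×4
SsGgAaBb×SsGgAABB grid (16·16=256): SSGGAABB=4 SSGGAABb=4 SSGGAaBB=4 SSGGAaBb=4 SSGgAABB=8 SSGgAABb=8 SSGgAaBB=8 SSGgAaBb=8 SSggAABB=4 SSggAABb=4 SSggAaBB=4 SSggAaBb=4 SsGGAABB=8 SsGGAABb=8 SsGGAaBB=8 SsGGAaBb=8 SsGgAABB=16 SsGgAABb=16 SsGgAaBB=16 SsGgAaBb=16 SsggAABB=8 SsggAABb=8 SsggAaBB=8 SsggAaBb=8 ssGGAABB=4 ssGGAABb=4 ssGGAaBB=4 ssGGAaBb=4 ssGgAABB=8 ssGgAABb=8 ssGgAaBB=8 ssGgAaBb=8 ssggAABB=4 ssggAABb=4 ssggAaBB=4 ssggAaBb=4
SsGGAABb hits 8/256; gcd=8; 8÷8/256÷8 = 1/32

P(SsGGAABb) = 1/32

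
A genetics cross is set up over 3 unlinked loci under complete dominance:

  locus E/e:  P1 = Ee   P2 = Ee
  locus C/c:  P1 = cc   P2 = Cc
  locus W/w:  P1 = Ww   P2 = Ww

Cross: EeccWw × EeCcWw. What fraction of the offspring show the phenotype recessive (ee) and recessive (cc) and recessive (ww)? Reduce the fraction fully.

P(ee cc ww) = 1/32

EeccWw gametes: EcW×2, Ecw×2, ecW×2, ecw×2
EeCcWw gametes: ECW×1, ECw×1, EcW×1, Ecw×1, eCW×1, eCw×1, ecW×1, ecw×1
EeccWw×EeCcWw grid (8·8=64): EECcWW=2 EECcWw=4 EECcww=2 EEccWW=2 EEccWw=4 EEccww=2 EeCcWW=4 EeCcWw=8 EeCcww=4 EeccWW=4 EeccWw=8 Eeccww=4 eeCcWW=2 eeCcWw=4 eeCcww=2 eeccWW=2 eeccWw=4 eeccww=2
ee cc ww hits 2/64; gcd=2; 2÷2/64÷2 = 1/32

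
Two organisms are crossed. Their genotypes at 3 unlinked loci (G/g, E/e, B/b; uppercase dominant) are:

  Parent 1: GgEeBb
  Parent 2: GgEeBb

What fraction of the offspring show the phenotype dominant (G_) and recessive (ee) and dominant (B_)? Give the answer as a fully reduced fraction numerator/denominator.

P(G_ ee B_) = 9/64

GgEeBb gametes: GEB×1, GEb×1, GeB×1, Geb×1, gEB×1, gEb×1, geB×1, geb×1
GgEeBb gametes: GEB×1, GEb×1, GeB×1, Geb×1, gEB×1, gEb×1, geB×1, geb×1
GgEeBb×GgEeBb grid (8·8=64): GGEEBB=1 GGEEBb=2 GGEEbb=1 GGEeBB=2 GGEeBb=4 GGEebb=2 GGeeBB=1 GGeeBb=2 GGeebb=1 GgEEBB=2 GgEEBb=4 GgEEbb=2 GgEeBB=4 GgEeBb=8 GgEebb=4 GgeeBB=2 GgeeBb=4 Ggeebb=2 ggEEBB=1 ggEEBb=2 ggEEbb=1 ggEeBB=2 ggEeBb=4 ggEebb=2 ggeeBB=1 ggeeBb=2 ggeebb=1
G_ ee B_ hits 9/64; gcd=1; 9÷1/64÷1 = 9/64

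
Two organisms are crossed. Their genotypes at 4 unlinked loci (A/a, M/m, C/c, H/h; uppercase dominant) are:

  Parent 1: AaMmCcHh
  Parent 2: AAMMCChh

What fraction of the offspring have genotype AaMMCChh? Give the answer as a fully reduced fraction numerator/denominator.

AaMmCcHh gametes: AMCH×1, AMCh×1, AMcH×1, AMch×1, AmCH×1, AmCh×1, AmcH×1, Amch×1, aMCH×1, aMCh×1, aMcH×1, aMch×1, amCH×1, amCh×1, amcH×1, amch×1
AAMMCChh gametes: AMCh×16
AaMmCcHh×AAMMCChh grid (16·16=256): AAMMCCHh=16 AAMMCChh=16 AAMMCcHh=16 AAMMCchh=16 AAMmCCHh=16 AAMmCChh=16 AAMmCcHh=16 AAMmCchh=16 AaMMCCHh=16 AaMMCChh=16 AaMMCcHh=16 AaMMCchh=16 AaMmCCHh=16 AaMmCChh=16 AaMmCcHh=16 AaMmCchh=16
AaMMCChh hits 16/256; gcd=16; 16÷16/256÷16 = 1/16

P(AaMMCChh) = 1/16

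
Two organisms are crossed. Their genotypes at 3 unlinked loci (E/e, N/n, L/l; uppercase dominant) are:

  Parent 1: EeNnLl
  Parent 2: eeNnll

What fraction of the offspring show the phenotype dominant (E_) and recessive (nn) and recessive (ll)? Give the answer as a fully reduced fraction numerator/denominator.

P(E_ nn ll) = 1/16

EeNnLl gametes: ENL×1, ENl×1, EnL×1, Enl×1, eNL×1, eNl×1, enL×1, enl×1
eeNnll gametes: eNl×4, enl×4
EeNnLl×eeNnll grid (8·8=64): EeNNLl=4 EeNNll=4 EeNnLl=8 EeNnll=8 EennLl=4 Eennll=4 eeNNLl=4 eeNNll=4 eeNnLl=8 eeNnll=8 eennLl=4 eennll=4
E_ nn ll hits 4/64; gcd=4; 4÷4/64÷4 = 1/16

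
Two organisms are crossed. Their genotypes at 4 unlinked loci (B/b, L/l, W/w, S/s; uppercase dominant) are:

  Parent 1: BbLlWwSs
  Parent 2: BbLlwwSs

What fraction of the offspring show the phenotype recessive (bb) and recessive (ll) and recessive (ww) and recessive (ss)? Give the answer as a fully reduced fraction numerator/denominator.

BbLlWwSs gametes: BLWS×1, BLWs×1, BLwS×1, BLws×1, BlWS×1, BlWs×1, BlwS×1, Blws×1, bLWS×1, bLWs×1, bLwS×1, bLws×1, blWS×1, blWs×1, blwS×1, blws×1
BbLlwwSs gametes: BLwS×2, BLws×2, BlwS×2, Blws×2, bLwS×2, bLws×2, blwS×2, blws×2
BbLlWwSs×BbLlwwSs grid (16·16=256): BBLLWwSS=2 BBLLWwSs=4 BBLLWwss=2 BBLLwwSS=2 BBLLwwSs=4 BBLLwwss=2 BBLlWwSS=4 BBLlWwSs=8 BBLlWwss=4 BBLlwwSS=4 BBLlwwSs=8 BBLlwwss=4 BBllWwSS=2 BBllWwSs=4 BBllWwss=2 BBllwwSS=2 BBllwwSs=4 BBllwwss=2 BbLLWwSS=4 BbLLWwSs=8 BbLLWwss=4 BbLLwwSS=4 BbLLwwSs=8 BbLLwwss=4 BbLlWwSS=8 BbLlWwSs=16 BbLlWwss=8 BbLlwwSS=8 BbLlwwSs=16 BbLlwwss=8 BbllWwSS=4 BbllWwSs=8 BbllWwss=4 BbllwwSS=4 BbllwwSs=8 Bbllwwss=4 bbLLWwSS=2 bbLLWwSs=4 bbLLWwss=2 bbLLwwSS=2 bbLLwwSs=4 bbLLwwss=2 bbLlWwSS=4 bbLlWwSs=8 bbLlWwss=4 bbLlwwSS=4 bbLlwwSs=8 bbLlwwss=4 bbllWwSS=2 bbllWwSs=4 bbllWwss=2 bbllwwSS=2 bbllwwSs=4 bbllwwss=2
bb ll ww ss hits 2/256; gcd=2; 2÷2/256÷2 = 1/128

P(bb ll ww ss) = 1/128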